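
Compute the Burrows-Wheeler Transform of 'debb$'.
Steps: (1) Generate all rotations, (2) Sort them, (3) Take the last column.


Rotations (sorted):
  0: $debb -> last char: b
  1: b$deb -> last char: b
  2: bb$de -> last char: e
  3: debb$ -> last char: $
  4: ebb$d -> last char: d


BWT = bbe$d


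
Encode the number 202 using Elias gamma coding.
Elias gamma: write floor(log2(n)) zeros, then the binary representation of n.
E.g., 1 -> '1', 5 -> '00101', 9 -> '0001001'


num_bits = floor(log2(202)) + 1 = 8
leading_zeros = num_bits - 1 = 7
binary(202) = 11001010

Elias gamma(202) = '0000000' + '11001010' = 000000011001010 (15 bits)


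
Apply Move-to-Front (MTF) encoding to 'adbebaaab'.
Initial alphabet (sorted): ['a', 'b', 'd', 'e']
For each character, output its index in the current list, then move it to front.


MTF encoding:
'a': index 0 in ['a', 'b', 'd', 'e'] -> ['a', 'b', 'd', 'e']
'd': index 2 in ['a', 'b', 'd', 'e'] -> ['d', 'a', 'b', 'e']
'b': index 2 in ['d', 'a', 'b', 'e'] -> ['b', 'd', 'a', 'e']
'e': index 3 in ['b', 'd', 'a', 'e'] -> ['e', 'b', 'd', 'a']
'b': index 1 in ['e', 'b', 'd', 'a'] -> ['b', 'e', 'd', 'a']
'a': index 3 in ['b', 'e', 'd', 'a'] -> ['a', 'b', 'e', 'd']
'a': index 0 in ['a', 'b', 'e', 'd'] -> ['a', 'b', 'e', 'd']
'a': index 0 in ['a', 'b', 'e', 'd'] -> ['a', 'b', 'e', 'd']
'b': index 1 in ['a', 'b', 'e', 'd'] -> ['b', 'a', 'e', 'd']


Output: [0, 2, 2, 3, 1, 3, 0, 0, 1]


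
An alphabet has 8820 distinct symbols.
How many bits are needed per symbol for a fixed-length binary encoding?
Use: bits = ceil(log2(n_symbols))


log2(8820) = 13.1066
Bracket: 2^13 = 8192 < 8820 <= 2^14 = 16384
So ceil(log2(8820)) = 14

bits = ceil(log2(8820)) = ceil(13.1066) = 14 bits


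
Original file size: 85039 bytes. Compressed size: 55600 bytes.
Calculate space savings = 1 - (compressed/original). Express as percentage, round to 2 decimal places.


ratio = compressed/original = 55600/85039 = 0.653818
savings = 1 - ratio = 1 - 0.653818 = 0.346182
as a percentage: 0.346182 * 100 = 34.62%

Space savings = 1 - 55600/85039 = 34.62%


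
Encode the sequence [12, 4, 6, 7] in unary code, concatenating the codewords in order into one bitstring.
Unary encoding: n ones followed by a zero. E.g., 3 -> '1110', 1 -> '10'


Encode each number as n ones followed by a terminating 0:
  12 -> 1111111111110 (13 bits)
  4 -> 11110 (5 bits)
  6 -> 1111110 (7 bits)
  7 -> 11111110 (8 bits)
Total length = 13 + 5 + 7 + 8 = 33 bits.

Unary([12, 4, 6, 7]) = 111111111111011110111111011111110 (33 bits)


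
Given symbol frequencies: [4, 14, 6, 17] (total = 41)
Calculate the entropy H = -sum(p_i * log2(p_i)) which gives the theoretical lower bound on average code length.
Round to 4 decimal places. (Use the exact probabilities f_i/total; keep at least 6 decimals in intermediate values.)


Per-symbol terms -p_i * log2(p_i) with p_i = f_i/41:
  p = 4/41 = 0.097561: log2(p) = -3.357552, -p*log2(p) = 0.327566
  p = 14/41 = 0.341463: log2(p) = -1.550197, -p*log2(p) = 0.529336
  p = 6/41 = 0.146341: log2(p) = -2.772590, -p*log2(p) = 0.405745
  p = 17/41 = 0.414634: log2(p) = -1.270089, -p*log2(p) = 0.526622
H = 0.327566 + 0.529336 + 0.405745 + 0.526622 = 1.789269

H = 1.7893 bits/symbol


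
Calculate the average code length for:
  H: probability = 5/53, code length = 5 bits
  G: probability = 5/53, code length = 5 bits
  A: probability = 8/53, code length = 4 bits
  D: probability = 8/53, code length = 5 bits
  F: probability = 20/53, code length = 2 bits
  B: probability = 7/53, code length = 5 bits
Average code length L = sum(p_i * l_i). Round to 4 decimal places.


Weighted contributions p_i * l_i:
  H: (5/53) * 5 = 25/53
  G: (5/53) * 5 = 25/53
  A: (8/53) * 4 = 32/53
  D: (8/53) * 5 = 40/53
  F: (20/53) * 2 = 40/53
  B: (7/53) * 5 = 35/53
Sum = (25 + 25 + 32 + 40 + 40 + 35)/53 = 197/53

L = 197/53 = 3.7170 bits/symbol


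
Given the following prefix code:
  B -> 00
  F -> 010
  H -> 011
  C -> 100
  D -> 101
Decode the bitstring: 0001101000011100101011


Decoding step by step:
Bits 00 -> B
Bits 011 -> H
Bits 010 -> F
Bits 00 -> B
Bits 011 -> H
Bits 100 -> C
Bits 101 -> D
Bits 011 -> H


Decoded message: BHFBHCDH


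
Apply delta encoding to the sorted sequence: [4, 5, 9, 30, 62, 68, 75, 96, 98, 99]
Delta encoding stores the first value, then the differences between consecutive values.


First value: 4
Deltas:
  5 - 4 = 1
  9 - 5 = 4
  30 - 9 = 21
  62 - 30 = 32
  68 - 62 = 6
  75 - 68 = 7
  96 - 75 = 21
  98 - 96 = 2
  99 - 98 = 1


Delta encoded: [4, 1, 4, 21, 32, 6, 7, 21, 2, 1]


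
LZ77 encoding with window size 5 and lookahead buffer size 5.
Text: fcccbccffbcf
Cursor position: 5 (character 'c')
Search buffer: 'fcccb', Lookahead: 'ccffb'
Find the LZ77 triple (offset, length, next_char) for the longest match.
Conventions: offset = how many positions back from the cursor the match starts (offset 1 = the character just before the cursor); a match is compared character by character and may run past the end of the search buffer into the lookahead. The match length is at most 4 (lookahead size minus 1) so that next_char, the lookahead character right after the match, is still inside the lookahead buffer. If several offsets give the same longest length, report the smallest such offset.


Try each offset into the search buffer:
  offset=1 (pos 4, char 'b'): match length 0
  offset=2 (pos 3, char 'c'): match length 1
  offset=3 (pos 2, char 'c'): match length 2
  offset=4 (pos 1, char 'c'): match length 2
  offset=5 (pos 0, char 'f'): match length 0
Longest match has length 2, found at offsets 3, 4; take the smallest, offset 3.
next_char = character at position 5 + 2 = 7 -> 'f'

Best match: offset=3, length=2 (matching 'cc' starting at position 2)
LZ77 triple: (3, 2, 'f')


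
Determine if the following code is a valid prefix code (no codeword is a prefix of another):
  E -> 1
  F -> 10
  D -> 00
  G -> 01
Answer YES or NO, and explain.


Checking each pair (does one codeword prefix another?):
  E='1' vs F='10': prefix -- VIOLATION

NO -- this is NOT a valid prefix code. E (1) is a prefix of F (10).


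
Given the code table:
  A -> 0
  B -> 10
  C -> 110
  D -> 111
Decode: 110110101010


Decoding:
110 -> C
110 -> C
10 -> B
10 -> B
10 -> B


Result: CCBBB


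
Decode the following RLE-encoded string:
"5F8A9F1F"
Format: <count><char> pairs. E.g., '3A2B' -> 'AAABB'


Expanding each <count><char> pair:
  5F -> 'FFFFF'
  8A -> 'AAAAAAAA'
  9F -> 'FFFFFFFFF'
  1F -> 'F'

Decoded = FFFFFAAAAAAAAFFFFFFFFFF


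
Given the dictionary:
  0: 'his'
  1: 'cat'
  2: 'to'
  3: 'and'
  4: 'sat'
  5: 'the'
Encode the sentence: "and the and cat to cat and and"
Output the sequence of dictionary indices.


Look up each word in the dictionary:
  'and' -> 3
  'the' -> 5
  'and' -> 3
  'cat' -> 1
  'to' -> 2
  'cat' -> 1
  'and' -> 3
  'and' -> 3

Encoded: [3, 5, 3, 1, 2, 1, 3, 3]


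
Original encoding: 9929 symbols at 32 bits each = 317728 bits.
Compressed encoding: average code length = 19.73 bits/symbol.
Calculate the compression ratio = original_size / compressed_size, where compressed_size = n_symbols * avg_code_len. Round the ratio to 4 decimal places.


original_size = n_symbols * orig_bits = 9929 * 32 = 317728 bits
compressed_size = n_symbols * avg_code_len = 9929 * 19.73 = 195899.17 bits
ratio = original_size / compressed_size = 317728 / 195899.17 = 1.6219

Compression ratio = 1.6219


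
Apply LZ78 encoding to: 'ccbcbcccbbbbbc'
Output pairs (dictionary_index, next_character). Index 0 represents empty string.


LZ78 encoding steps:
Dictionary: {0: ''}
Step 1: w='' (idx 0), next='c' -> output (0, 'c'), add 'c' as idx 1
Step 2: w='c' (idx 1), next='b' -> output (1, 'b'), add 'cb' as idx 2
Step 3: w='cb' (idx 2), next='c' -> output (2, 'c'), add 'cbc' as idx 3
Step 4: w='c' (idx 1), next='c' -> output (1, 'c'), add 'cc' as idx 4
Step 5: w='' (idx 0), next='b' -> output (0, 'b'), add 'b' as idx 5
Step 6: w='b' (idx 5), next='b' -> output (5, 'b'), add 'bb' as idx 6
Step 7: w='bb' (idx 6), next='c' -> output (6, 'c'), add 'bbc' as idx 7


Encoded: [(0, 'c'), (1, 'b'), (2, 'c'), (1, 'c'), (0, 'b'), (5, 'b'), (6, 'c')]


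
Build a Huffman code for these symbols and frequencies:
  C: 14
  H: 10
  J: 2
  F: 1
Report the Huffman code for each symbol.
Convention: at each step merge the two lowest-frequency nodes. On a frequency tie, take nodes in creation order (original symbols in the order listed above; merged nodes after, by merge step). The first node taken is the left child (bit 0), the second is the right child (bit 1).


Huffman tree construction:
Step 1: Merge F(1) + J(2) = 3
Step 2: Merge (F+J)(3) + H(10) = 13
Step 3: Merge ((F+J)+H)(13) + C(14) = 27
Read each symbol's code off the tree from the root (left child = 0, right child = 1).

Codes:
  C: 1 (length 1)
  H: 01 (length 2)
  J: 001 (length 3)
  F: 000 (length 3)
Average code length: 43/27 = 1.5926 bits/symbol


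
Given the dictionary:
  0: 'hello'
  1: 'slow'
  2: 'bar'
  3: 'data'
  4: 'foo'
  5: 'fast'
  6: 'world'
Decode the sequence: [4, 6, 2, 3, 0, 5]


Look up each index in the dictionary:
  4 -> 'foo'
  6 -> 'world'
  2 -> 'bar'
  3 -> 'data'
  0 -> 'hello'
  5 -> 'fast'

Decoded: "foo world bar data hello fast"


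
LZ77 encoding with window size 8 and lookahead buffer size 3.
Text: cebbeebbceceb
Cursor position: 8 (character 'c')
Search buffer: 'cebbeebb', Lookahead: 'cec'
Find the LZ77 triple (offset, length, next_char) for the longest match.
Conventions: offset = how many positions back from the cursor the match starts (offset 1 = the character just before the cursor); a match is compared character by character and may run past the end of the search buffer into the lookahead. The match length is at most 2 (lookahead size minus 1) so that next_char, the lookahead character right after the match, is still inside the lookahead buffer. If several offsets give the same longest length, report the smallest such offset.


Try each offset into the search buffer:
  offset=1 (pos 7, char 'b'): match length 0
  offset=2 (pos 6, char 'b'): match length 0
  offset=3 (pos 5, char 'e'): match length 0
  offset=4 (pos 4, char 'e'): match length 0
  offset=5 (pos 3, char 'b'): match length 0
  offset=6 (pos 2, char 'b'): match length 0
  offset=7 (pos 1, char 'e'): match length 0
  offset=8 (pos 0, char 'c'): match length 2
Longest match has length 2 at offset 8.
next_char = character at position 8 + 2 = 10 -> 'c'

Best match: offset=8, length=2 (matching 'ce' starting at position 0)
LZ77 triple: (8, 2, 'c')


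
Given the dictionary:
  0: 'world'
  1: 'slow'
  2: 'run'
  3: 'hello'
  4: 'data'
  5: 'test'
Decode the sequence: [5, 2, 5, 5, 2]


Look up each index in the dictionary:
  5 -> 'test'
  2 -> 'run'
  5 -> 'test'
  5 -> 'test'
  2 -> 'run'

Decoded: "test run test test run"


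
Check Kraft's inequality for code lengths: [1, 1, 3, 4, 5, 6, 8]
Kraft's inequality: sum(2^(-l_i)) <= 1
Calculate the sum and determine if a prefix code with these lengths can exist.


Sum = 2^(-1) + 2^(-1) + 2^(-3) + 2^(-4) + 2^(-5) + 2^(-6) + 2^(-8)
    = 0.5 + 0.5 + 0.125 + 0.0625 + 0.03125 + 0.015625 + 0.00390625
    = 317/256 = 1.23828125
Since 1.23828125 > 1, Kraft's inequality is NOT satisfied.
A prefix code with these lengths CANNOT exist.

Kraft sum = 1.23828125. Not satisfied.


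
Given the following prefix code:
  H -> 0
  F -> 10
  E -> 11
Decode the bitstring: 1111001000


Decoding step by step:
Bits 11 -> E
Bits 11 -> E
Bits 0 -> H
Bits 0 -> H
Bits 10 -> F
Bits 0 -> H
Bits 0 -> H


Decoded message: EEHHFHH


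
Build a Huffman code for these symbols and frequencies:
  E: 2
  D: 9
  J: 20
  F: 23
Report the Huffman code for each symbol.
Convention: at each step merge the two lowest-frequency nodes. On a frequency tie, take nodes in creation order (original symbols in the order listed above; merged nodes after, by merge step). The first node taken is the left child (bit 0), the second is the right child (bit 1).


Huffman tree construction:
Step 1: Merge E(2) + D(9) = 11
Step 2: Merge (E+D)(11) + J(20) = 31
Step 3: Merge F(23) + ((E+D)+J)(31) = 54
Read each symbol's code off the tree from the root (left child = 0, right child = 1).

Codes:
  E: 100 (length 3)
  D: 101 (length 3)
  J: 11 (length 2)
  F: 0 (length 1)
Average code length: 96/54 = 1.7778 bits/symbol


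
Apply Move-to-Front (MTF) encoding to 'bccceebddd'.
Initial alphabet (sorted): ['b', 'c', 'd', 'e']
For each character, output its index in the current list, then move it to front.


MTF encoding:
'b': index 0 in ['b', 'c', 'd', 'e'] -> ['b', 'c', 'd', 'e']
'c': index 1 in ['b', 'c', 'd', 'e'] -> ['c', 'b', 'd', 'e']
'c': index 0 in ['c', 'b', 'd', 'e'] -> ['c', 'b', 'd', 'e']
'c': index 0 in ['c', 'b', 'd', 'e'] -> ['c', 'b', 'd', 'e']
'e': index 3 in ['c', 'b', 'd', 'e'] -> ['e', 'c', 'b', 'd']
'e': index 0 in ['e', 'c', 'b', 'd'] -> ['e', 'c', 'b', 'd']
'b': index 2 in ['e', 'c', 'b', 'd'] -> ['b', 'e', 'c', 'd']
'd': index 3 in ['b', 'e', 'c', 'd'] -> ['d', 'b', 'e', 'c']
'd': index 0 in ['d', 'b', 'e', 'c'] -> ['d', 'b', 'e', 'c']
'd': index 0 in ['d', 'b', 'e', 'c'] -> ['d', 'b', 'e', 'c']


Output: [0, 1, 0, 0, 3, 0, 2, 3, 0, 0]


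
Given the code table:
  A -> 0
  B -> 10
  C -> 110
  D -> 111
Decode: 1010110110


Decoding:
10 -> B
10 -> B
110 -> C
110 -> C


Result: BBCC


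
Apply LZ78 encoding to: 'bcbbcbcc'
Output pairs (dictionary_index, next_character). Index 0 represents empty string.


LZ78 encoding steps:
Dictionary: {0: ''}
Step 1: w='' (idx 0), next='b' -> output (0, 'b'), add 'b' as idx 1
Step 2: w='' (idx 0), next='c' -> output (0, 'c'), add 'c' as idx 2
Step 3: w='b' (idx 1), next='b' -> output (1, 'b'), add 'bb' as idx 3
Step 4: w='c' (idx 2), next='b' -> output (2, 'b'), add 'cb' as idx 4
Step 5: w='c' (idx 2), next='c' -> output (2, 'c'), add 'cc' as idx 5


Encoded: [(0, 'b'), (0, 'c'), (1, 'b'), (2, 'b'), (2, 'c')]


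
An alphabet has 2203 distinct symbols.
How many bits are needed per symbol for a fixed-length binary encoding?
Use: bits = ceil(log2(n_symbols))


log2(2203) = 11.1053
Bracket: 2^11 = 2048 < 2203 <= 2^12 = 4096
So ceil(log2(2203)) = 12

bits = ceil(log2(2203)) = ceil(11.1053) = 12 bits


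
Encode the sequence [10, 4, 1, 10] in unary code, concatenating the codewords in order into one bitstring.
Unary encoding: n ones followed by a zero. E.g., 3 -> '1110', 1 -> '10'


Encode each number as n ones followed by a terminating 0:
  10 -> 11111111110 (11 bits)
  4 -> 11110 (5 bits)
  1 -> 10 (2 bits)
  10 -> 11111111110 (11 bits)
Total length = 11 + 5 + 2 + 11 = 29 bits.

Unary([10, 4, 1, 10]) = 11111111110111101011111111110 (29 bits)


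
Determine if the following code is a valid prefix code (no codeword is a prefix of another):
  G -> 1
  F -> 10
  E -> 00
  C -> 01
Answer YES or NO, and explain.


Checking each pair (does one codeword prefix another?):
  G='1' vs F='10': prefix -- VIOLATION

NO -- this is NOT a valid prefix code. G (1) is a prefix of F (10).


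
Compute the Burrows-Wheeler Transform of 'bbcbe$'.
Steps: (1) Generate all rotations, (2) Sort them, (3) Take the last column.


Rotations (sorted):
  0: $bbcbe -> last char: e
  1: bbcbe$ -> last char: $
  2: bcbe$b -> last char: b
  3: be$bbc -> last char: c
  4: cbe$bb -> last char: b
  5: e$bbcb -> last char: b


BWT = e$bcbb


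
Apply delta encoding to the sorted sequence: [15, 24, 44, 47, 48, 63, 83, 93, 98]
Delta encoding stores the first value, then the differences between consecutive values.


First value: 15
Deltas:
  24 - 15 = 9
  44 - 24 = 20
  47 - 44 = 3
  48 - 47 = 1
  63 - 48 = 15
  83 - 63 = 20
  93 - 83 = 10
  98 - 93 = 5


Delta encoded: [15, 9, 20, 3, 1, 15, 20, 10, 5]


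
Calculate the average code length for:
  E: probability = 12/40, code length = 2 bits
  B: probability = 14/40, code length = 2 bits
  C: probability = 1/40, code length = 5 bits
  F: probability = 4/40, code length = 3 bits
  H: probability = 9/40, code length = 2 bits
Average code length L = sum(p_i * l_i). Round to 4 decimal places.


Weighted contributions p_i * l_i:
  E: (12/40) * 2 = 24/40
  B: (14/40) * 2 = 28/40
  C: (1/40) * 5 = 5/40
  F: (4/40) * 3 = 12/40
  H: (9/40) * 2 = 18/40
Sum = (24 + 28 + 5 + 12 + 18)/40 = 87/40

L = 87/40 = 2.1750 bits/symbol


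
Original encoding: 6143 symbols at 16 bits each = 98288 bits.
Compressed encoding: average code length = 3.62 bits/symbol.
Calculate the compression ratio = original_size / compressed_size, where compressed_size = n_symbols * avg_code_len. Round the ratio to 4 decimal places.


original_size = n_symbols * orig_bits = 6143 * 16 = 98288 bits
compressed_size = n_symbols * avg_code_len = 6143 * 3.62 = 22237.66 bits
ratio = original_size / compressed_size = 98288 / 22237.66 = 4.4199

Compression ratio = 4.4199


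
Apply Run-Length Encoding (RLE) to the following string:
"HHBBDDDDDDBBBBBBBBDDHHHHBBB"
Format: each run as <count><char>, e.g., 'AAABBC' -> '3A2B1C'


Scanning runs left to right:
  i=0: run of 'H' x 2 -> '2H'
  i=2: run of 'B' x 2 -> '2B'
  i=4: run of 'D' x 6 -> '6D'
  i=10: run of 'B' x 8 -> '8B'
  i=18: run of 'D' x 2 -> '2D'
  i=20: run of 'H' x 4 -> '4H'
  i=24: run of 'B' x 3 -> '3B'

RLE = 2H2B6D8B2D4H3B


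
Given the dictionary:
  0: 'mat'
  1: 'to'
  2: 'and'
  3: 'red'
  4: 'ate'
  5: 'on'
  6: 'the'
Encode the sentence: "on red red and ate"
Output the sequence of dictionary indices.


Look up each word in the dictionary:
  'on' -> 5
  'red' -> 3
  'red' -> 3
  'and' -> 2
  'ate' -> 4

Encoded: [5, 3, 3, 2, 4]


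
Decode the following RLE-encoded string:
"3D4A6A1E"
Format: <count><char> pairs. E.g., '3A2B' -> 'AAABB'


Expanding each <count><char> pair:
  3D -> 'DDD'
  4A -> 'AAAA'
  6A -> 'AAAAAA'
  1E -> 'E'

Decoded = DDDAAAAAAAAAAE


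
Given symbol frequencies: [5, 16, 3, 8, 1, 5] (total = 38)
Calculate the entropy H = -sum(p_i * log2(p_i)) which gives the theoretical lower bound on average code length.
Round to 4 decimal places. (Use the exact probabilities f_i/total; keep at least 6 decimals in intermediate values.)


Per-symbol terms -p_i * log2(p_i) with p_i = f_i/38:
  p = 5/38 = 0.131579: log2(p) = -2.925999, -p*log2(p) = 0.385000
  p = 16/38 = 0.421053: log2(p) = -1.247928, -p*log2(p) = 0.525443
  p = 3/38 = 0.078947: log2(p) = -3.662965, -p*log2(p) = 0.289181
  p = 8/38 = 0.210526: log2(p) = -2.247928, -p*log2(p) = 0.473248
  p = 1/38 = 0.026316: log2(p) = -5.247928, -p*log2(p) = 0.138103
  p = 5/38 = 0.131579: log2(p) = -2.925999, -p*log2(p) = 0.385000
H = 0.385000 + 0.525443 + 0.289181 + 0.473248 + 0.138103 + 0.385000 = 2.195975

H = 2.196 bits/symbol


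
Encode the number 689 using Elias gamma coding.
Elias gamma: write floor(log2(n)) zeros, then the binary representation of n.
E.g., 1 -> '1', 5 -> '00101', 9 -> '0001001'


num_bits = floor(log2(689)) + 1 = 10
leading_zeros = num_bits - 1 = 9
binary(689) = 1010110001

Elias gamma(689) = '000000000' + '1010110001' = 0000000001010110001 (19 bits)


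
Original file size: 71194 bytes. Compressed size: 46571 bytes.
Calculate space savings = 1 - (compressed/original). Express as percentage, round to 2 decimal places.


ratio = compressed/original = 46571/71194 = 0.654142
savings = 1 - ratio = 1 - 0.654142 = 0.345858
as a percentage: 0.345858 * 100 = 34.59%

Space savings = 1 - 46571/71194 = 34.59%


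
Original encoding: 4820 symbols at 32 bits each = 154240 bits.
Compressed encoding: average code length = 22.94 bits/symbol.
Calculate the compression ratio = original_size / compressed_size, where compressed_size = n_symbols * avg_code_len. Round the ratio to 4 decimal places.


original_size = n_symbols * orig_bits = 4820 * 32 = 154240 bits
compressed_size = n_symbols * avg_code_len = 4820 * 22.94 = 110570.8 bits
ratio = original_size / compressed_size = 154240 / 110570.8 = 1.3949

Compression ratio = 1.3949


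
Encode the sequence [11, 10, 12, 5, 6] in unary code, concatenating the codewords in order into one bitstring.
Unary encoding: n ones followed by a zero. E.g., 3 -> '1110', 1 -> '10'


Encode each number as n ones followed by a terminating 0:
  11 -> 111111111110 (12 bits)
  10 -> 11111111110 (11 bits)
  12 -> 1111111111110 (13 bits)
  5 -> 111110 (6 bits)
  6 -> 1111110 (7 bits)
Total length = 12 + 11 + 13 + 6 + 7 = 49 bits.

Unary([11, 10, 12, 5, 6]) = 1111111111101111111111011111111111101111101111110 (49 bits)


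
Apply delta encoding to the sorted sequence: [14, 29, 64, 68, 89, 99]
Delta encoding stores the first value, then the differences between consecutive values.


First value: 14
Deltas:
  29 - 14 = 15
  64 - 29 = 35
  68 - 64 = 4
  89 - 68 = 21
  99 - 89 = 10


Delta encoded: [14, 15, 35, 4, 21, 10]


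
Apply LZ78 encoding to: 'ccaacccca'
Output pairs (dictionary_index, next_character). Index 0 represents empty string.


LZ78 encoding steps:
Dictionary: {0: ''}
Step 1: w='' (idx 0), next='c' -> output (0, 'c'), add 'c' as idx 1
Step 2: w='c' (idx 1), next='a' -> output (1, 'a'), add 'ca' as idx 2
Step 3: w='' (idx 0), next='a' -> output (0, 'a'), add 'a' as idx 3
Step 4: w='c' (idx 1), next='c' -> output (1, 'c'), add 'cc' as idx 4
Step 5: w='cc' (idx 4), next='a' -> output (4, 'a'), add 'cca' as idx 5


Encoded: [(0, 'c'), (1, 'a'), (0, 'a'), (1, 'c'), (4, 'a')]


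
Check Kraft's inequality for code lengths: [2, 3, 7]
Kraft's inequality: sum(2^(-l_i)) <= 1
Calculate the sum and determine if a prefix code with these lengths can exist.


Sum = 2^(-2) + 2^(-3) + 2^(-7)
    = 0.25 + 0.125 + 0.0078125
    = 49/128 = 0.3828125
Since 0.3828125 <= 1, Kraft's inequality IS satisfied.
A prefix code with these lengths CAN exist.

Kraft sum = 0.3828125. Satisfied.


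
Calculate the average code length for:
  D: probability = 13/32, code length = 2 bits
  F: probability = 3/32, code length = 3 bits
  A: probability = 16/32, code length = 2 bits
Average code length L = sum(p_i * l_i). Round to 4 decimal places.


Weighted contributions p_i * l_i:
  D: (13/32) * 2 = 26/32
  F: (3/32) * 3 = 9/32
  A: (16/32) * 2 = 32/32
Sum = (26 + 9 + 32)/32 = 67/32

L = 67/32 = 2.0938 bits/symbol


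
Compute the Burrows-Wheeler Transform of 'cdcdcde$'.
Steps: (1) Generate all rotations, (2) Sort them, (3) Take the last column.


Rotations (sorted):
  0: $cdcdcde -> last char: e
  1: cdcdcde$ -> last char: $
  2: cdcde$cd -> last char: d
  3: cde$cdcd -> last char: d
  4: dcdcde$c -> last char: c
  5: dcde$cdc -> last char: c
  6: de$cdcdc -> last char: c
  7: e$cdcdcd -> last char: d


BWT = e$ddcccd


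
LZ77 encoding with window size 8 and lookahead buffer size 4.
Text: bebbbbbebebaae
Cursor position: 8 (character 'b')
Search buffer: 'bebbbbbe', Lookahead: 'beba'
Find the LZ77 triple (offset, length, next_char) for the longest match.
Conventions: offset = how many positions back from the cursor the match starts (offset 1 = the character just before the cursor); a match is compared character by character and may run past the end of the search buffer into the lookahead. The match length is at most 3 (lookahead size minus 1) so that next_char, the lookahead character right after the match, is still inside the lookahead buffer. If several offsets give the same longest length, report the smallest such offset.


Try each offset into the search buffer:
  offset=1 (pos 7, char 'e'): match length 0
  offset=2 (pos 6, char 'b'): match length 3
  offset=3 (pos 5, char 'b'): match length 1
  offset=4 (pos 4, char 'b'): match length 1
  offset=5 (pos 3, char 'b'): match length 1
  offset=6 (pos 2, char 'b'): match length 1
  offset=7 (pos 1, char 'e'): match length 0
  offset=8 (pos 0, char 'b'): match length 3
Longest match has length 3, found at offsets 2, 8; take the smallest, offset 2.
next_char = character at position 8 + 3 = 11 -> 'a'

Best match: offset=2, length=3 (matching 'beb' starting at position 6)
LZ77 triple: (2, 3, 'a')


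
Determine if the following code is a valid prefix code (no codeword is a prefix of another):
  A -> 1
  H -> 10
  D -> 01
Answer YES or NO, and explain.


Checking each pair (does one codeword prefix another?):
  A='1' vs H='10': prefix -- VIOLATION

NO -- this is NOT a valid prefix code. A (1) is a prefix of H (10).


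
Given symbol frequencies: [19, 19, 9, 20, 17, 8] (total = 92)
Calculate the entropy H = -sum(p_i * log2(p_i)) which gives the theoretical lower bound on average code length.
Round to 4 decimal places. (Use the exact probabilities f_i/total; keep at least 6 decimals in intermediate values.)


Per-symbol terms -p_i * log2(p_i) with p_i = f_i/92:
  p = 19/92 = 0.206522: log2(p) = -2.275634, -p*log2(p) = 0.469968
  p = 19/92 = 0.206522: log2(p) = -2.275634, -p*log2(p) = 0.469968
  p = 9/92 = 0.097826: log2(p) = -3.353637, -p*log2(p) = 0.328073
  p = 20/92 = 0.217391: log2(p) = -2.201634, -p*log2(p) = 0.478616
  p = 17/92 = 0.184783: log2(p) = -2.436099, -p*log2(p) = 0.450149
  p = 8/92 = 0.086957: log2(p) = -3.523562, -p*log2(p) = 0.306397
H = 0.469968 + 0.469968 + 0.328073 + 0.478616 + 0.450149 + 0.306397 = 2.503171

H = 2.5032 bits/symbol


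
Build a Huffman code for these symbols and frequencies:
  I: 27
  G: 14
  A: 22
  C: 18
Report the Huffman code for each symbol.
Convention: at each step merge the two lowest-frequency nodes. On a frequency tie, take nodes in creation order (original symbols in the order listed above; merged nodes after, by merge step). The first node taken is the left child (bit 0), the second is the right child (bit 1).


Huffman tree construction:
Step 1: Merge G(14) + C(18) = 32
Step 2: Merge A(22) + I(27) = 49
Step 3: Merge (G+C)(32) + (A+I)(49) = 81
Read each symbol's code off the tree from the root (left child = 0, right child = 1).

Codes:
  I: 11 (length 2)
  G: 00 (length 2)
  A: 10 (length 2)
  C: 01 (length 2)
Average code length: 162/81 = 2.0000 bits/symbol


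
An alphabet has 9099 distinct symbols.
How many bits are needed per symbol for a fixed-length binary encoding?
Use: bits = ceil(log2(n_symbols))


log2(9099) = 13.1515
Bracket: 2^13 = 8192 < 9099 <= 2^14 = 16384
So ceil(log2(9099)) = 14

bits = ceil(log2(9099)) = ceil(13.1515) = 14 bits


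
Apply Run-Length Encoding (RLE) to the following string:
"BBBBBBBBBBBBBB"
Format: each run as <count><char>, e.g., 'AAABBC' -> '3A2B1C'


Scanning runs left to right:
  i=0: run of 'B' x 14 -> '14B'

RLE = 14B


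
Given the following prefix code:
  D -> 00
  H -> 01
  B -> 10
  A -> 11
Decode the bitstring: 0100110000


Decoding step by step:
Bits 01 -> H
Bits 00 -> D
Bits 11 -> A
Bits 00 -> D
Bits 00 -> D


Decoded message: HDADD


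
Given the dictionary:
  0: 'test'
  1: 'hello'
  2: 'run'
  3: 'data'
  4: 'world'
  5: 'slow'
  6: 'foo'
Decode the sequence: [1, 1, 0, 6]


Look up each index in the dictionary:
  1 -> 'hello'
  1 -> 'hello'
  0 -> 'test'
  6 -> 'foo'

Decoded: "hello hello test foo"


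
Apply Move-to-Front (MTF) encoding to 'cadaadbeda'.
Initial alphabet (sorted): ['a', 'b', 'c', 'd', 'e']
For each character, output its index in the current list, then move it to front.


MTF encoding:
'c': index 2 in ['a', 'b', 'c', 'd', 'e'] -> ['c', 'a', 'b', 'd', 'e']
'a': index 1 in ['c', 'a', 'b', 'd', 'e'] -> ['a', 'c', 'b', 'd', 'e']
'd': index 3 in ['a', 'c', 'b', 'd', 'e'] -> ['d', 'a', 'c', 'b', 'e']
'a': index 1 in ['d', 'a', 'c', 'b', 'e'] -> ['a', 'd', 'c', 'b', 'e']
'a': index 0 in ['a', 'd', 'c', 'b', 'e'] -> ['a', 'd', 'c', 'b', 'e']
'd': index 1 in ['a', 'd', 'c', 'b', 'e'] -> ['d', 'a', 'c', 'b', 'e']
'b': index 3 in ['d', 'a', 'c', 'b', 'e'] -> ['b', 'd', 'a', 'c', 'e']
'e': index 4 in ['b', 'd', 'a', 'c', 'e'] -> ['e', 'b', 'd', 'a', 'c']
'd': index 2 in ['e', 'b', 'd', 'a', 'c'] -> ['d', 'e', 'b', 'a', 'c']
'a': index 3 in ['d', 'e', 'b', 'a', 'c'] -> ['a', 'd', 'e', 'b', 'c']


Output: [2, 1, 3, 1, 0, 1, 3, 4, 2, 3]


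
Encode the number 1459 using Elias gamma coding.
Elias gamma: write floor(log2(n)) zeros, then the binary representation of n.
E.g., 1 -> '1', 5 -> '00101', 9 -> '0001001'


num_bits = floor(log2(1459)) + 1 = 11
leading_zeros = num_bits - 1 = 10
binary(1459) = 10110110011

Elias gamma(1459) = '0000000000' + '10110110011' = 000000000010110110011 (21 bits)


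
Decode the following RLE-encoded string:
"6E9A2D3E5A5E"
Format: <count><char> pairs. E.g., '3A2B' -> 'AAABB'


Expanding each <count><char> pair:
  6E -> 'EEEEEE'
  9A -> 'AAAAAAAAA'
  2D -> 'DD'
  3E -> 'EEE'
  5A -> 'AAAAA'
  5E -> 'EEEEE'

Decoded = EEEEEEAAAAAAAAADDEEEAAAAAEEEEE


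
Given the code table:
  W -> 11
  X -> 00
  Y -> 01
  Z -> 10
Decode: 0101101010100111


Decoding:
01 -> Y
01 -> Y
10 -> Z
10 -> Z
10 -> Z
10 -> Z
01 -> Y
11 -> W


Result: YYZZZZYW


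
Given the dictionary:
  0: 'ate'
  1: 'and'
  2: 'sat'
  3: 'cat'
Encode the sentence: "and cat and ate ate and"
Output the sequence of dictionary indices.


Look up each word in the dictionary:
  'and' -> 1
  'cat' -> 3
  'and' -> 1
  'ate' -> 0
  'ate' -> 0
  'and' -> 1

Encoded: [1, 3, 1, 0, 0, 1]


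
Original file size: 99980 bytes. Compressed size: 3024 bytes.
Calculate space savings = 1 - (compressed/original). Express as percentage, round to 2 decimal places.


ratio = compressed/original = 3024/99980 = 0.030246
savings = 1 - ratio = 1 - 0.030246 = 0.969754
as a percentage: 0.969754 * 100 = 96.98%

Space savings = 1 - 3024/99980 = 96.98%


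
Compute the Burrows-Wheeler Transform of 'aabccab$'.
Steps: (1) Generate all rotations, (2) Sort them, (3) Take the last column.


Rotations (sorted):
  0: $aabccab -> last char: b
  1: aabccab$ -> last char: $
  2: ab$aabcc -> last char: c
  3: abccab$a -> last char: a
  4: b$aabcca -> last char: a
  5: bccab$aa -> last char: a
  6: cab$aabc -> last char: c
  7: ccab$aab -> last char: b


BWT = b$caaacb


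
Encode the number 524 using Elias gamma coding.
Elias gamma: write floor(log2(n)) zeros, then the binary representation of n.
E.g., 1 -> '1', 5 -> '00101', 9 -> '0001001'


num_bits = floor(log2(524)) + 1 = 10
leading_zeros = num_bits - 1 = 9
binary(524) = 1000001100

Elias gamma(524) = '000000000' + '1000001100' = 0000000001000001100 (19 bits)


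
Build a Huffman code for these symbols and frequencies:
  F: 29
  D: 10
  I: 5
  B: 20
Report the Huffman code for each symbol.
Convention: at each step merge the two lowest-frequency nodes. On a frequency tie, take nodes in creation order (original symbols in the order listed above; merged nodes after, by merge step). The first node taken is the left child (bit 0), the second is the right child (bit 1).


Huffman tree construction:
Step 1: Merge I(5) + D(10) = 15
Step 2: Merge (I+D)(15) + B(20) = 35
Step 3: Merge F(29) + ((I+D)+B)(35) = 64
Read each symbol's code off the tree from the root (left child = 0, right child = 1).

Codes:
  F: 0 (length 1)
  D: 101 (length 3)
  I: 100 (length 3)
  B: 11 (length 2)
Average code length: 114/64 = 1.7813 bits/symbol


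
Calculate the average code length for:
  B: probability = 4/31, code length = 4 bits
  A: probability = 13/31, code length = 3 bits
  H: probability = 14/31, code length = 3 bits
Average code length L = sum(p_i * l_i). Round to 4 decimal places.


Weighted contributions p_i * l_i:
  B: (4/31) * 4 = 16/31
  A: (13/31) * 3 = 39/31
  H: (14/31) * 3 = 42/31
Sum = (16 + 39 + 42)/31 = 97/31

L = 97/31 = 3.1290 bits/symbol


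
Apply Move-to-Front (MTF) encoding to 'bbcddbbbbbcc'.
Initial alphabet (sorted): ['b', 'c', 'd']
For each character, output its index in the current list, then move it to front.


MTF encoding:
'b': index 0 in ['b', 'c', 'd'] -> ['b', 'c', 'd']
'b': index 0 in ['b', 'c', 'd'] -> ['b', 'c', 'd']
'c': index 1 in ['b', 'c', 'd'] -> ['c', 'b', 'd']
'd': index 2 in ['c', 'b', 'd'] -> ['d', 'c', 'b']
'd': index 0 in ['d', 'c', 'b'] -> ['d', 'c', 'b']
'b': index 2 in ['d', 'c', 'b'] -> ['b', 'd', 'c']
'b': index 0 in ['b', 'd', 'c'] -> ['b', 'd', 'c']
'b': index 0 in ['b', 'd', 'c'] -> ['b', 'd', 'c']
'b': index 0 in ['b', 'd', 'c'] -> ['b', 'd', 'c']
'b': index 0 in ['b', 'd', 'c'] -> ['b', 'd', 'c']
'c': index 2 in ['b', 'd', 'c'] -> ['c', 'b', 'd']
'c': index 0 in ['c', 'b', 'd'] -> ['c', 'b', 'd']


Output: [0, 0, 1, 2, 0, 2, 0, 0, 0, 0, 2, 0]


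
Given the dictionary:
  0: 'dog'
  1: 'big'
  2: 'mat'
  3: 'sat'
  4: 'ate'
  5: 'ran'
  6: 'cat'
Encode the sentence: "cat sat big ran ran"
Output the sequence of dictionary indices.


Look up each word in the dictionary:
  'cat' -> 6
  'sat' -> 3
  'big' -> 1
  'ran' -> 5
  'ran' -> 5

Encoded: [6, 3, 1, 5, 5]


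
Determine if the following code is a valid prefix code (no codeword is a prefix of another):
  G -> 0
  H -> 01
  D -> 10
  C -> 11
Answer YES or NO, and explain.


Checking each pair (does one codeword prefix another?):
  G='0' vs H='01': prefix -- VIOLATION

NO -- this is NOT a valid prefix code. G (0) is a prefix of H (01).


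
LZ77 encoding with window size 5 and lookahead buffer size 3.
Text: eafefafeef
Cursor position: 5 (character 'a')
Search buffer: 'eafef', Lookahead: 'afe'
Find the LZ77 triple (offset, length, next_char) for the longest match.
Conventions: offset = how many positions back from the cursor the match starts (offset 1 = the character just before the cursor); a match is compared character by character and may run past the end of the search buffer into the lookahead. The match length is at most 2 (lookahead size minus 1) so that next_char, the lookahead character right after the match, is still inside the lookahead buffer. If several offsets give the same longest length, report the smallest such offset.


Try each offset into the search buffer:
  offset=1 (pos 4, char 'f'): match length 0
  offset=2 (pos 3, char 'e'): match length 0
  offset=3 (pos 2, char 'f'): match length 0
  offset=4 (pos 1, char 'a'): match length 2
  offset=5 (pos 0, char 'e'): match length 0
Longest match has length 2 at offset 4.
next_char = character at position 5 + 2 = 7 -> 'e'

Best match: offset=4, length=2 (matching 'af' starting at position 1)
LZ77 triple: (4, 2, 'e')


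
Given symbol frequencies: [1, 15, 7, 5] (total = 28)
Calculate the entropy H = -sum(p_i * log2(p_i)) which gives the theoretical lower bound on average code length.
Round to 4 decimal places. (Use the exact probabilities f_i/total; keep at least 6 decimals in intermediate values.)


Per-symbol terms -p_i * log2(p_i) with p_i = f_i/28:
  p = 1/28 = 0.035714: log2(p) = -4.807355, -p*log2(p) = 0.171691
  p = 15/28 = 0.535714: log2(p) = -0.900464, -p*log2(p) = 0.482392
  p = 7/28 = 0.250000: log2(p) = -2.000000, -p*log2(p) = 0.500000
  p = 5/28 = 0.178571: log2(p) = -2.485427, -p*log2(p) = 0.443826
H = 0.171691 + 0.482392 + 0.500000 + 0.443826 = 1.597909

H = 1.5979 bits/symbol


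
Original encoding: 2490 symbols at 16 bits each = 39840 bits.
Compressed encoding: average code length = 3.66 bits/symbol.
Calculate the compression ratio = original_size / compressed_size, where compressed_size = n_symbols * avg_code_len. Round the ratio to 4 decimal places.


original_size = n_symbols * orig_bits = 2490 * 16 = 39840 bits
compressed_size = n_symbols * avg_code_len = 2490 * 3.66 = 9113.4 bits
ratio = original_size / compressed_size = 39840 / 9113.4 = 4.3716

Compression ratio = 4.3716


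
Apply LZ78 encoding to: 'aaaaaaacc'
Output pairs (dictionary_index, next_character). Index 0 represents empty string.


LZ78 encoding steps:
Dictionary: {0: ''}
Step 1: w='' (idx 0), next='a' -> output (0, 'a'), add 'a' as idx 1
Step 2: w='a' (idx 1), next='a' -> output (1, 'a'), add 'aa' as idx 2
Step 3: w='aa' (idx 2), next='a' -> output (2, 'a'), add 'aaa' as idx 3
Step 4: w='a' (idx 1), next='c' -> output (1, 'c'), add 'ac' as idx 4
Step 5: w='' (idx 0), next='c' -> output (0, 'c'), add 'c' as idx 5


Encoded: [(0, 'a'), (1, 'a'), (2, 'a'), (1, 'c'), (0, 'c')]


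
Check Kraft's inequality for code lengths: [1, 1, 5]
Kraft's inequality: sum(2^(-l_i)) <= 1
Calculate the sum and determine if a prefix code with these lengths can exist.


Sum = 2^(-1) + 2^(-1) + 2^(-5)
    = 0.5 + 0.5 + 0.03125
    = 33/32 = 1.03125
Since 1.03125 > 1, Kraft's inequality is NOT satisfied.
A prefix code with these lengths CANNOT exist.

Kraft sum = 1.03125. Not satisfied.


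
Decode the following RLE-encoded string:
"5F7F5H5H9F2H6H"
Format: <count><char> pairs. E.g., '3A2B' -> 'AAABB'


Expanding each <count><char> pair:
  5F -> 'FFFFF'
  7F -> 'FFFFFFF'
  5H -> 'HHHHH'
  5H -> 'HHHHH'
  9F -> 'FFFFFFFFF'
  2H -> 'HH'
  6H -> 'HHHHHH'

Decoded = FFFFFFFFFFFFHHHHHHHHHHFFFFFFFFFHHHHHHHH


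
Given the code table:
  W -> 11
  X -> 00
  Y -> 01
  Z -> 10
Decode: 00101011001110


Decoding:
00 -> X
10 -> Z
10 -> Z
11 -> W
00 -> X
11 -> W
10 -> Z


Result: XZZWXWZ


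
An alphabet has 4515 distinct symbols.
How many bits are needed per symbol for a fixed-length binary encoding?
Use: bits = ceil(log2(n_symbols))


log2(4515) = 12.1405
Bracket: 2^12 = 4096 < 4515 <= 2^13 = 8192
So ceil(log2(4515)) = 13

bits = ceil(log2(4515)) = ceil(12.1405) = 13 bits


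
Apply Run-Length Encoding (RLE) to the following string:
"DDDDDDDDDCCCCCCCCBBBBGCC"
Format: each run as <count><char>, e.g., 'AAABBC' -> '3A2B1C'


Scanning runs left to right:
  i=0: run of 'D' x 9 -> '9D'
  i=9: run of 'C' x 8 -> '8C'
  i=17: run of 'B' x 4 -> '4B'
  i=21: run of 'G' x 1 -> '1G'
  i=22: run of 'C' x 2 -> '2C'

RLE = 9D8C4B1G2C


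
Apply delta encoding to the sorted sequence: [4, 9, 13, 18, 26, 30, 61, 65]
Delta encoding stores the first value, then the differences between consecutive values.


First value: 4
Deltas:
  9 - 4 = 5
  13 - 9 = 4
  18 - 13 = 5
  26 - 18 = 8
  30 - 26 = 4
  61 - 30 = 31
  65 - 61 = 4


Delta encoded: [4, 5, 4, 5, 8, 4, 31, 4]


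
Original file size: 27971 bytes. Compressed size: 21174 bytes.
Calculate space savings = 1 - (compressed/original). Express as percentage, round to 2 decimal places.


ratio = compressed/original = 21174/27971 = 0.756998
savings = 1 - ratio = 1 - 0.756998 = 0.243002
as a percentage: 0.243002 * 100 = 24.3%

Space savings = 1 - 21174/27971 = 24.3%


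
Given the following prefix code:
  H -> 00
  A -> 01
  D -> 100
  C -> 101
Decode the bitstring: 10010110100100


Decoding step by step:
Bits 100 -> D
Bits 101 -> C
Bits 101 -> C
Bits 00 -> H
Bits 100 -> D


Decoded message: DCCHD


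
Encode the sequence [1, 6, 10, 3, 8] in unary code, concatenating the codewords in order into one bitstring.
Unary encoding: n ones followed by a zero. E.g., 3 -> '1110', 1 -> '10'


Encode each number as n ones followed by a terminating 0:
  1 -> 10 (2 bits)
  6 -> 1111110 (7 bits)
  10 -> 11111111110 (11 bits)
  3 -> 1110 (4 bits)
  8 -> 111111110 (9 bits)
Total length = 2 + 7 + 11 + 4 + 9 = 33 bits.

Unary([1, 6, 10, 3, 8]) = 101111110111111111101110111111110 (33 bits)


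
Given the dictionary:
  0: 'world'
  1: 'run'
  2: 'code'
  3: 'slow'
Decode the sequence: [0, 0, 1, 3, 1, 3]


Look up each index in the dictionary:
  0 -> 'world'
  0 -> 'world'
  1 -> 'run'
  3 -> 'slow'
  1 -> 'run'
  3 -> 'slow'

Decoded: "world world run slow run slow"


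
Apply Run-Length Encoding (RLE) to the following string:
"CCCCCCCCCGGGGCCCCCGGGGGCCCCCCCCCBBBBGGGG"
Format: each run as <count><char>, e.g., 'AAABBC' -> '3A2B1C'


Scanning runs left to right:
  i=0: run of 'C' x 9 -> '9C'
  i=9: run of 'G' x 4 -> '4G'
  i=13: run of 'C' x 5 -> '5C'
  i=18: run of 'G' x 5 -> '5G'
  i=23: run of 'C' x 9 -> '9C'
  i=32: run of 'B' x 4 -> '4B'
  i=36: run of 'G' x 4 -> '4G'

RLE = 9C4G5C5G9C4B4G


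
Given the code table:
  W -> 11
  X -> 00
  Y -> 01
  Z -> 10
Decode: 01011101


Decoding:
01 -> Y
01 -> Y
11 -> W
01 -> Y


Result: YYWY


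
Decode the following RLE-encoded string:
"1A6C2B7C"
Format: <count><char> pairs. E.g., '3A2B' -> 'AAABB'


Expanding each <count><char> pair:
  1A -> 'A'
  6C -> 'CCCCCC'
  2B -> 'BB'
  7C -> 'CCCCCCC'

Decoded = ACCCCCCBBCCCCCCC


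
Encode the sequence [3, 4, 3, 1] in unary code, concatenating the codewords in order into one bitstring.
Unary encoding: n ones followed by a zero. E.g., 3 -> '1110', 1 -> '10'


Encode each number as n ones followed by a terminating 0:
  3 -> 1110 (4 bits)
  4 -> 11110 (5 bits)
  3 -> 1110 (4 bits)
  1 -> 10 (2 bits)
Total length = 4 + 5 + 4 + 2 = 15 bits.

Unary([3, 4, 3, 1]) = 111011110111010 (15 bits)
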